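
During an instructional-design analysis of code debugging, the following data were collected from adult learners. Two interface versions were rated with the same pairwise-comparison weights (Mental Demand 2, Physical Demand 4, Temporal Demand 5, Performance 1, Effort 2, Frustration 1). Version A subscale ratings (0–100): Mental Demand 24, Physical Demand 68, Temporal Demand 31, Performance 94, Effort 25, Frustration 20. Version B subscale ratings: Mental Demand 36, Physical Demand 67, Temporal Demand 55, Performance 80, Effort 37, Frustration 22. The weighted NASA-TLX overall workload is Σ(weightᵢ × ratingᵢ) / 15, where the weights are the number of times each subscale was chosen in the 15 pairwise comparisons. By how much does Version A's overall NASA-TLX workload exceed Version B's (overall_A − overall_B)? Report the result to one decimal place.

Version A weighted sum = 2·24 + 4·68 + 5·31 + 1·94 + 2·25 + 1·20 = 48 + 272 + 155 + 94 + 50 + 20 = 639; overall_A = 639/15 = 42.6000.
Version B weighted sum = 2·36 + 4·67 + 5·55 + 1·80 + 2·37 + 1·22 = 72 + 268 + 275 + 80 + 74 + 22 = 791; overall_B = 791/15 = 52.7333.
Difference = 42.6000 − 52.7333 = -10.1333 ≈ -10.1.

-10.1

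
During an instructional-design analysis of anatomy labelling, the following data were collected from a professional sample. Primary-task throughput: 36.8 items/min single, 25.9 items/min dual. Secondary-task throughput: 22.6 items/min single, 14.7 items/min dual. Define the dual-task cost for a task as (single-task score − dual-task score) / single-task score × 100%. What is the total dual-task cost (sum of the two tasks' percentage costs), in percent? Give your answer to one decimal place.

Primary cost = (36.8 − 25.9) / 36.8 × 100% = 29.6196%.
Secondary cost = (22.6 − 14.7) / 22.6 × 100% = 34.9558%.
Total = 29.6196% + 34.9558% = 64.5754% ≈ 64.6%.

64.6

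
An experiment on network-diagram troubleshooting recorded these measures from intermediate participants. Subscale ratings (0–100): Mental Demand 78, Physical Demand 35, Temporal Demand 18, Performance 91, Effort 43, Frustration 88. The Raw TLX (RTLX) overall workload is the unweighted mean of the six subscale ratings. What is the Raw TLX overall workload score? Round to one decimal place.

58.8

Sum of ratings = 78 + 35 + 18 + 91 + 43 + 88 = 353.
RTLX = 353 / 6 = 58.8333 ≈ 58.8.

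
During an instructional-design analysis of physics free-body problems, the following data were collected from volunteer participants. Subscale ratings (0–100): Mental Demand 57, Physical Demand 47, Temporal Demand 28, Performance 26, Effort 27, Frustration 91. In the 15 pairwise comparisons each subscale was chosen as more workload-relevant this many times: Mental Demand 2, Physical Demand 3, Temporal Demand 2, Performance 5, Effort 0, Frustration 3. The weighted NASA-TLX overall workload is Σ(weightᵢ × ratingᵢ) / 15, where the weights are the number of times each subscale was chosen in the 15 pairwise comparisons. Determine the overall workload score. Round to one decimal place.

The tallies are the weights (they sum to 15).
Weighted sum = 2·57 + 3·47 + 2·28 + 5·26 + 0·27 + 3·91
            = 114 + 141 + 56 + 130 + 0 + 273 = 714.
Overall workload = 714 / 15 = 47.6000 ≈ 47.6.

47.6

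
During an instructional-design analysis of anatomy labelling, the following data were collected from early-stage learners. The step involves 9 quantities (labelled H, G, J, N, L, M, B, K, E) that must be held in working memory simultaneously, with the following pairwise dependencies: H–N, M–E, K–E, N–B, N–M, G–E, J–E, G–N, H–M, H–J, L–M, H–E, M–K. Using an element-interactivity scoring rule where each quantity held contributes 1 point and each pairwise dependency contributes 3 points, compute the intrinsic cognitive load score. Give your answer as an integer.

48

Count of quantities held simultaneously: 9.
Count of pairwise dependencies listed: 13.
Element contribution: 9 × 1 = 9.
Interaction contribution: 13 × 3 = 39.
Intrinsic load = 9 + 39 = 48.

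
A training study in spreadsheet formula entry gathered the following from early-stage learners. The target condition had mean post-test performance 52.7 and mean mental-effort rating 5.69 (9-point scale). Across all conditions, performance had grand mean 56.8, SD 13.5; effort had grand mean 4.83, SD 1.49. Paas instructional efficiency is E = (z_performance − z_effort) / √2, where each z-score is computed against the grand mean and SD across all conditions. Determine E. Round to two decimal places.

-0.62

z_performance = (52.7 − 56.8) / 13.5 = -4.1000 / 13.5 = -0.3037.
z_effort = (5.69 − 4.83) / 1.49 = 0.8600 / 1.49 = 0.5772.
z_P − z_E = -0.3037 − 0.5772 = -0.8809.
E = -0.8809 / √2 = -0.8809 / 1.41421 = -0.6229 ≈ -0.62.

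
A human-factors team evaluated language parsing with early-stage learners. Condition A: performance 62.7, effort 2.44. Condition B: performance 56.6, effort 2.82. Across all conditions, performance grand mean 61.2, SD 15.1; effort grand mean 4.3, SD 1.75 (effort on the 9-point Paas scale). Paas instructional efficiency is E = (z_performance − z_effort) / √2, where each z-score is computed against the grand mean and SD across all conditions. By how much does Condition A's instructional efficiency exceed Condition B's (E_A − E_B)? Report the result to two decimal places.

0.44

Condition A: z_P = (62.7 − 61.2)/15.1 = 0.0993; z_E = (2.44 − 4.3)/1.75 = -1.0629; E_A = (0.0993 − (-1.0629))/√2 = 0.8218.
Condition B: z_P = (56.6 − 61.2)/15.1 = -0.3046; z_E = (2.82 − 4.3)/1.75 = -0.8457; E_B = (-0.3046 − (-0.8457))/√2 = 0.3826.
E_A − E_B = 0.8218 − 0.3826 = 0.4392 ≈ 0.44.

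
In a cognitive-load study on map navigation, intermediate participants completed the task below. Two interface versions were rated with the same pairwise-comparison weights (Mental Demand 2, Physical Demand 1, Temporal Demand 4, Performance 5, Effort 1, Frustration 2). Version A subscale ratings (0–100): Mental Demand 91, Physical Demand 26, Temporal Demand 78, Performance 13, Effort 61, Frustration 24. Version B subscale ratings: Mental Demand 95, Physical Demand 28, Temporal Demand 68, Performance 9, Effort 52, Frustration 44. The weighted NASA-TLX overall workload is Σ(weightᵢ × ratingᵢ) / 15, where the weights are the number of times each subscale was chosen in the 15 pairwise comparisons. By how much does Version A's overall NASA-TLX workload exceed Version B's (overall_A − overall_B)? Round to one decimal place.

1.3

Version A weighted sum = 2·91 + 1·26 + 4·78 + 5·13 + 1·61 + 2·24 = 182 + 26 + 312 + 65 + 61 + 48 = 694; overall_A = 694/15 = 46.2667.
Version B weighted sum = 2·95 + 1·28 + 4·68 + 5·9 + 1·52 + 2·44 = 190 + 28 + 272 + 45 + 52 + 88 = 675; overall_B = 675/15 = 45.0000.
Difference = 46.2667 − 45.0000 = 1.2667 ≈ 1.3.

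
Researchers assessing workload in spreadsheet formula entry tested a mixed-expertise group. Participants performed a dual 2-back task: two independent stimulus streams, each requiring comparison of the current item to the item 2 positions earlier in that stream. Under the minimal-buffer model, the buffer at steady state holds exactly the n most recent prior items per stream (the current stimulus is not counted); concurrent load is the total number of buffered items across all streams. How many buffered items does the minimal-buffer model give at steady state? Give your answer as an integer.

Each stream's buffer holds its 2 most recent prior items.
Two independent streams: 2 × 2 = 4 buffered items at steady state.

4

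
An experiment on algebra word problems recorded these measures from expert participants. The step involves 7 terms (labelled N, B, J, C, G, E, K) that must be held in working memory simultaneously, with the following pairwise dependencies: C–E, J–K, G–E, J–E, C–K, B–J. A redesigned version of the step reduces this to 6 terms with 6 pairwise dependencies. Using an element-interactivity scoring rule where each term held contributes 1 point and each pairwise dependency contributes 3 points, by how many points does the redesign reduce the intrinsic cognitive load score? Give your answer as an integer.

Original: 7 × 1 + 6 × 3 = 7 + 18 = 25.
Redesigned: 6 × 1 + 6 × 3 = 6 + 18 = 24.
Reduction = 25 − 24 = 1.

1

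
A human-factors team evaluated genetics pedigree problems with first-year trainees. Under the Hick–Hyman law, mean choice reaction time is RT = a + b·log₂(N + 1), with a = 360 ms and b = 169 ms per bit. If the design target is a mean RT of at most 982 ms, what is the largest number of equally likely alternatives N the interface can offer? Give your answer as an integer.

Set 360 + 169·log₂(N + 1) ≤ 982.
log₂(N + 1) ≤ (982 − 360) / 169 = 3.6805.
N + 1 ≤ 2^3.6805 = 12.8216.
N ≤ 11.8216, so the largest integer N is 11.

11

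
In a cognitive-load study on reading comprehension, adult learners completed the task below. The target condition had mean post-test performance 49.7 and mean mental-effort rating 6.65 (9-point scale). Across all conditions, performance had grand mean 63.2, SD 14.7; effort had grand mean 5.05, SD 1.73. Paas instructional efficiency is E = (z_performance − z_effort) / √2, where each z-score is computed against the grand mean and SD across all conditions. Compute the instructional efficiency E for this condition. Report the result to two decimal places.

z_performance = (49.7 − 63.2) / 14.7 = -13.5000 / 14.7 = -0.9184.
z_effort = (6.65 − 5.05) / 1.73 = 1.6000 / 1.73 = 0.9249.
z_P − z_E = -0.9184 − 0.9249 = -1.8433.
E = -1.8433 / √2 = -1.8433 / 1.41421 = -1.3034 ≈ -1.30.

-1.30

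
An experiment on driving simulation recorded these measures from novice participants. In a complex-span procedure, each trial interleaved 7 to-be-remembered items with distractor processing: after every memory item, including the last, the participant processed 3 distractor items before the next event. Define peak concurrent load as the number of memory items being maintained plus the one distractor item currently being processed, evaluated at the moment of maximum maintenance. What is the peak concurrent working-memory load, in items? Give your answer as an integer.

Maintenance is greatest during the distractor(s) after memory item 7: all 7 memory items are being held.
One distractor item is concurrently being processed.
Peak concurrent load = 7 + 1 = 8 items.

8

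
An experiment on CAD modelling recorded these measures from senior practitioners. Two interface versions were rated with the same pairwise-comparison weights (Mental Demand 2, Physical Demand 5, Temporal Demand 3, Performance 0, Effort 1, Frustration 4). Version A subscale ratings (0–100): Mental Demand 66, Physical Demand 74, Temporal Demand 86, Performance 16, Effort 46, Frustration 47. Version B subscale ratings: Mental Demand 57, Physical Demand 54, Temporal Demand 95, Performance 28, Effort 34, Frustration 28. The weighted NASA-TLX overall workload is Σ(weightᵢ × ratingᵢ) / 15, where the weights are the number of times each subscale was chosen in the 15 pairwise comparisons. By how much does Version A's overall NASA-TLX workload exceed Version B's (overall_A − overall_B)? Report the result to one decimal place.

Version A weighted sum = 2·66 + 5·74 + 3·86 + 0·16 + 1·46 + 4·47 = 132 + 370 + 258 + 0 + 46 + 188 = 994; overall_A = 994/15 = 66.2667.
Version B weighted sum = 2·57 + 5·54 + 3·95 + 0·28 + 1·34 + 4·28 = 114 + 270 + 285 + 0 + 34 + 112 = 815; overall_B = 815/15 = 54.3333.
Difference = 66.2667 − 54.3333 = 11.9334 ≈ 11.9.

11.9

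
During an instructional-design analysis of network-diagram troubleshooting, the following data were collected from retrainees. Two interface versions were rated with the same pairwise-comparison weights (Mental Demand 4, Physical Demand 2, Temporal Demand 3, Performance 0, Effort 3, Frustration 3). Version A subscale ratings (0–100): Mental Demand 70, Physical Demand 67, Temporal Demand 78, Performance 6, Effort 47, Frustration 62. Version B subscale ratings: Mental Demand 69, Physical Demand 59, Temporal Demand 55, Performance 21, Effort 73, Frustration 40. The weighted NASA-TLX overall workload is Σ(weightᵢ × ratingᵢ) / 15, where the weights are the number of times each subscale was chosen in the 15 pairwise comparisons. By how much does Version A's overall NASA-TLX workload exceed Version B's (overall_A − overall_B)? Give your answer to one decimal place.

5.1

Version A weighted sum = 4·70 + 2·67 + 3·78 + 0·6 + 3·47 + 3·62 = 280 + 134 + 234 + 0 + 141 + 186 = 975; overall_A = 975/15 = 65.0000.
Version B weighted sum = 4·69 + 2·59 + 3·55 + 0·21 + 3·73 + 3·40 = 276 + 118 + 165 + 0 + 219 + 120 = 898; overall_B = 898/15 = 59.8667.
Difference = 65.0000 − 59.8667 = 5.1333 ≈ 5.1.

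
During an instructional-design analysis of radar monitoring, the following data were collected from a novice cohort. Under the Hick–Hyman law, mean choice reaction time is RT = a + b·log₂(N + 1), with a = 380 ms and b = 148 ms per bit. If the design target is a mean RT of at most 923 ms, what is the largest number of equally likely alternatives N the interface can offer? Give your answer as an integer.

Set 380 + 148·log₂(N + 1) ≤ 923.
log₂(N + 1) ≤ (923 − 380) / 148 = 3.6689.
N + 1 ≤ 2^3.6689 = 12.7189.
N ≤ 11.7189, so the largest integer N is 11.

11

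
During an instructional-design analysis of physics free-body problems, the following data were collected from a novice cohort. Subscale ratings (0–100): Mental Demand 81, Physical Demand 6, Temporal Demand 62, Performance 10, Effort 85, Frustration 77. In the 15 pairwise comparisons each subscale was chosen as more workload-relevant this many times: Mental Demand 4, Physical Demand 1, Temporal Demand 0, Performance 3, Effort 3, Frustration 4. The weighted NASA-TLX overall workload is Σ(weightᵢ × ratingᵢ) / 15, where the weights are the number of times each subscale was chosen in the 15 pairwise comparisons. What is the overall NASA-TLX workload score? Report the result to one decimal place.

61.5

The tallies are the weights (they sum to 15).
Weighted sum = 4·81 + 1·6 + 0·62 + 3·10 + 3·85 + 4·77
            = 324 + 6 + 0 + 30 + 255 + 308 = 923.
Overall workload = 923 / 15 = 61.5333 ≈ 61.5.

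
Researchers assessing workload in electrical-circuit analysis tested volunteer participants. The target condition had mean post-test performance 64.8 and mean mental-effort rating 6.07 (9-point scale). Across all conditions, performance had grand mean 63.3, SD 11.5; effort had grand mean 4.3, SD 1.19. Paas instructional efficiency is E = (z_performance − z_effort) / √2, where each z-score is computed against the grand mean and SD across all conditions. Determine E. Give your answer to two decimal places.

z_performance = (64.8 − 63.3) / 11.5 = 1.5000 / 11.5 = 0.1304.
z_effort = (6.07 − 4.3) / 1.19 = 1.7700 / 1.19 = 1.4874.
z_P − z_E = 0.1304 − 1.4874 = -1.3570.
E = -1.3570 / √2 = -1.3570 / 1.41421 = -0.9595 ≈ -0.96.

-0.96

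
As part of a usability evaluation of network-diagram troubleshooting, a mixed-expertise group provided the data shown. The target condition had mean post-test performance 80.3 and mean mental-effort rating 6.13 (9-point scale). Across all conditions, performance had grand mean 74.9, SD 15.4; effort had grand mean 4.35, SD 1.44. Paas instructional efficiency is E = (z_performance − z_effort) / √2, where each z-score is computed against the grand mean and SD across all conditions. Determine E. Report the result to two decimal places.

-0.63

z_performance = (80.3 − 74.9) / 15.4 = 5.4000 / 15.4 = 0.3506.
z_effort = (6.13 − 4.35) / 1.44 = 1.7800 / 1.44 = 1.2361.
z_P − z_E = 0.3506 − 1.2361 = -0.8855.
E = -0.8855 / √2 = -0.8855 / 1.41421 = -0.6261 ≈ -0.63.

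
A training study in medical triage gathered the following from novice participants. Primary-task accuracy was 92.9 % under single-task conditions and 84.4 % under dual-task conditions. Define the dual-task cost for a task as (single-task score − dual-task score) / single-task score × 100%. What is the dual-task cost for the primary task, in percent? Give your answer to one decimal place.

Cost = (92.9 − 84.4) / 92.9 × 100%
     = 8.5000 / 92.9 × 100% = 9.1496%.
≈ 9.1%.

9.1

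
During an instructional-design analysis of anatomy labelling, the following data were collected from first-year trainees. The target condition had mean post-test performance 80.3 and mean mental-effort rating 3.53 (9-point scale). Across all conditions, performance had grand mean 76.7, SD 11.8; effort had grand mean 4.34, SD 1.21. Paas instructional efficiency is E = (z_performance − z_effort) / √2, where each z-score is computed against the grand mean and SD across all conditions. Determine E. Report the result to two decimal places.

z_performance = (80.3 − 76.7) / 11.8 = 3.6000 / 11.8 = 0.3051.
z_effort = (3.53 − 4.34) / 1.21 = -0.8100 / 1.21 = -0.6694.
z_P − z_E = 0.3051 − (-0.6694) = 0.9745.
E = 0.9745 / √2 = 0.9745 / 1.41421 = 0.6891 ≈ 0.69.

0.69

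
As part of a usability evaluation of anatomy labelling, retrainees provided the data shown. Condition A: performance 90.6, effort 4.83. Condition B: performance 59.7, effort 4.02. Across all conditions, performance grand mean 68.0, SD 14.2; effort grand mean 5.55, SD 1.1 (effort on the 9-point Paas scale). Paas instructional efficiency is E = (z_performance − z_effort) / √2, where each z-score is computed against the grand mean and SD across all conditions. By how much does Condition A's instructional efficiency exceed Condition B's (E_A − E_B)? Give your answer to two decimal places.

1.02

Condition A: z_P = (90.6 − 68.0)/14.2 = 1.5915; z_E = (4.83 − 5.55)/1.1 = -0.6545; E_A = (1.5915 − (-0.6545))/√2 = 1.5882.
Condition B: z_P = (59.7 − 68.0)/14.2 = -0.5845; z_E = (4.02 − 5.55)/1.1 = -1.3909; E_B = (-0.5845 − (-1.3909))/√2 = 0.5702.
E_A − E_B = 1.5882 − 0.5702 = 1.0180 ≈ 1.02.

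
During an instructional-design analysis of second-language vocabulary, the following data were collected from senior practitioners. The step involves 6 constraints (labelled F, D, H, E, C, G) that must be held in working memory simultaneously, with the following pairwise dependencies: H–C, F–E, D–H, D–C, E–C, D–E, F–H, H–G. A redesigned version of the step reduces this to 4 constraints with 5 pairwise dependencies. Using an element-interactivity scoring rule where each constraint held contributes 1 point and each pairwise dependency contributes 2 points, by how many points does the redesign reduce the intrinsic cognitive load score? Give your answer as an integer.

8

Original: 6 × 1 + 8 × 2 = 6 + 16 = 22.
Redesigned: 4 × 1 + 5 × 2 = 4 + 10 = 14.
Reduction = 22 − 14 = 8.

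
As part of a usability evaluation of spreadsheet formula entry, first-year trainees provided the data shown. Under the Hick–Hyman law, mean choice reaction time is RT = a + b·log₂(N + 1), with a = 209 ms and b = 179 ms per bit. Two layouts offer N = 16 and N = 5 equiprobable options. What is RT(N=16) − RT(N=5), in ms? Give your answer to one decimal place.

RT(16) = 209 + 179·log₂(17) = 209 + 179·4.0875 = 940.6625 ms.
RT(5) = 209 + 179·log₂(6) = 209 + 179·2.5850 = 671.7150 ms.
Difference = 940.6625 − 671.7150 = 268.9475 ≈ 268.9 ms.

268.9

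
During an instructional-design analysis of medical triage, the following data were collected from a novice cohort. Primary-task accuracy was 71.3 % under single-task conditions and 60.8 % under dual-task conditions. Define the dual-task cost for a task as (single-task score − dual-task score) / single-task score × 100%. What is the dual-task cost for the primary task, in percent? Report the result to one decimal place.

Cost = (71.3 − 60.8) / 71.3 × 100%
     = 10.5000 / 71.3 × 100% = 14.7265%.
≈ 14.7%.

14.7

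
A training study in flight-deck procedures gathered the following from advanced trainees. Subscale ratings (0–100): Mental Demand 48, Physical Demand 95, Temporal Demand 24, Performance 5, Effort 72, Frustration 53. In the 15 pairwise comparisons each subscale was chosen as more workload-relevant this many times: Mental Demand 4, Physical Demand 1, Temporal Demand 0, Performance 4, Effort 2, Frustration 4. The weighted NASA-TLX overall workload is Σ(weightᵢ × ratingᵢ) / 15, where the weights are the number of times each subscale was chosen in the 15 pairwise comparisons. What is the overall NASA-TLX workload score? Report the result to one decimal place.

44.2

The tallies are the weights (they sum to 15).
Weighted sum = 4·48 + 1·95 + 0·24 + 4·5 + 2·72 + 4·53
            = 192 + 95 + 0 + 20 + 144 + 212 = 663.
Overall workload = 663 / 15 = 44.2000 ≈ 44.2.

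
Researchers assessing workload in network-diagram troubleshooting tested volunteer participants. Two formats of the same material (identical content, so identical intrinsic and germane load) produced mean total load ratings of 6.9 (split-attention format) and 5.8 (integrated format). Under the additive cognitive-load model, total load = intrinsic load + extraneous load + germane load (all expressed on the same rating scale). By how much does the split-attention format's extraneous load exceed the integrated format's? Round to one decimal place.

1.1

Intrinsic and germane load are equal across formats, so the difference in total load equals the difference in extraneous load.
Extraneous-load difference = 6.9 − 5.8 = 1.1.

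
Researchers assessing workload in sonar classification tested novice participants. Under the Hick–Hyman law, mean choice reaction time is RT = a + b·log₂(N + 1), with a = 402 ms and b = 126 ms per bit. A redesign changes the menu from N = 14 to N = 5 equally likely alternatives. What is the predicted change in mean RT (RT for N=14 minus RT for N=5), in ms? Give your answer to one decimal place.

166.6

RT(14) = 402 + 126·log₂(15) = 402 + 126·3.9069 = 894.2694 ms.
RT(5) = 402 + 126·log₂(6) = 402 + 126·2.5850 = 727.7100 ms.
Difference = 894.2694 − 727.7100 = 166.5594 ≈ 166.6 ms.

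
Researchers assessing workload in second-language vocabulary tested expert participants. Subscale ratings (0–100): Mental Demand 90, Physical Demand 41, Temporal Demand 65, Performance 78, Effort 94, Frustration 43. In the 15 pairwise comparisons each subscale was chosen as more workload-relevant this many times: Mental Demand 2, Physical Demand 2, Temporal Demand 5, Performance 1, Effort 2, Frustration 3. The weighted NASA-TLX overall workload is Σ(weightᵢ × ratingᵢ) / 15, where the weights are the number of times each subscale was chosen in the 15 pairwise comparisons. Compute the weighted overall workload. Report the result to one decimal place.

65.5

The tallies are the weights (they sum to 15).
Weighted sum = 2·90 + 2·41 + 5·65 + 1·78 + 2·94 + 3·43
            = 180 + 82 + 325 + 78 + 188 + 129 = 982.
Overall workload = 982 / 15 = 65.4667 ≈ 65.5.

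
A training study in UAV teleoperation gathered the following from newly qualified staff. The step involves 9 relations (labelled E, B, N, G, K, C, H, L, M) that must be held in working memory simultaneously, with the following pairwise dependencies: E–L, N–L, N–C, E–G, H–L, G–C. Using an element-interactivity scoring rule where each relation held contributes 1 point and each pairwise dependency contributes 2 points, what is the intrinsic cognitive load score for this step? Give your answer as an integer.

Count of relations held simultaneously: 9.
Count of pairwise dependencies listed: 6.
Element contribution: 9 × 1 = 9.
Interaction contribution: 6 × 2 = 12.
Intrinsic load = 9 + 12 = 21.

21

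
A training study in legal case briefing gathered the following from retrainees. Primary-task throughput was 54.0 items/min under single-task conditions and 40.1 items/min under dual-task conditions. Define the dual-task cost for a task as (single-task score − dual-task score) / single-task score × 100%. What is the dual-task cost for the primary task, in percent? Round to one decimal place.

Cost = (54.0 − 40.1) / 54.0 × 100%
     = 13.9000 / 54.0 × 100% = 25.7407%.
≈ 25.7%.

25.7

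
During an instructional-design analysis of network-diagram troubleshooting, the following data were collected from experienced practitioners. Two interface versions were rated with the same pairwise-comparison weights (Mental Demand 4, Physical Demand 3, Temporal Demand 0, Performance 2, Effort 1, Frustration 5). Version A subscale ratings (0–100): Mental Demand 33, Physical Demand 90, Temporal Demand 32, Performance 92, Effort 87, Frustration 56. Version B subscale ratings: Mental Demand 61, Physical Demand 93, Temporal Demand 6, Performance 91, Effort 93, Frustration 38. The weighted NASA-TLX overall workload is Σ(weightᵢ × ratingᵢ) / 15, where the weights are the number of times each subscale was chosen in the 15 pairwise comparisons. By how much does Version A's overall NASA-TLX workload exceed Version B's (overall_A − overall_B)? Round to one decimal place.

-2.3

Version A weighted sum = 4·33 + 3·90 + 0·32 + 2·92 + 1·87 + 5·56 = 132 + 270 + 0 + 184 + 87 + 280 = 953; overall_A = 953/15 = 63.5333.
Version B weighted sum = 4·61 + 3·93 + 0·6 + 2·91 + 1·93 + 5·38 = 244 + 279 + 0 + 182 + 93 + 190 = 988; overall_B = 988/15 = 65.8667.
Difference = 63.5333 − 65.8667 = -2.3334 ≈ -2.3.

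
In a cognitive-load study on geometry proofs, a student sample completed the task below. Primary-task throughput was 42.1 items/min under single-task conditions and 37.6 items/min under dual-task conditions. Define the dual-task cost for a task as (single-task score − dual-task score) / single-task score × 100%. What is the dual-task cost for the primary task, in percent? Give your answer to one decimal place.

Cost = (42.1 − 37.6) / 42.1 × 100%
     = 4.5000 / 42.1 × 100% = 10.6888%.
≈ 10.7%.

10.7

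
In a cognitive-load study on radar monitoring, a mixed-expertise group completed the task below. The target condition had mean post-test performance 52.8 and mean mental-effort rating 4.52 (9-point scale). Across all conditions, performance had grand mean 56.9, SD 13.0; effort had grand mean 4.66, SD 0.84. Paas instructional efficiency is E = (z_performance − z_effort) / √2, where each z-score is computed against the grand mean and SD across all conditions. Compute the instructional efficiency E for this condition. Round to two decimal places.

z_performance = (52.8 − 56.9) / 13.0 = -4.1000 / 13.0 = -0.3154.
z_effort = (4.52 − 4.66) / 0.84 = -0.1400 / 0.84 = -0.1667.
z_P − z_E = -0.3154 − (-0.1667) = -0.1487.
E = -0.1487 / √2 = -0.1487 / 1.41421 = -0.1051 ≈ -0.11.

-0.11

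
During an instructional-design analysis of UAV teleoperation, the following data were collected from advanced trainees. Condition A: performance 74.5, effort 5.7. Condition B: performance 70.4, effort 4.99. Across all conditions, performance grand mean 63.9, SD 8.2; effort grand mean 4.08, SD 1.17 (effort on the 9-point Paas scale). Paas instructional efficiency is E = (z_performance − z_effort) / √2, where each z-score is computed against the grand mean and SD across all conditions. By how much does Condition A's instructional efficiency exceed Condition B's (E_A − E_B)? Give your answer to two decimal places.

Condition A: z_P = (74.5 − 63.9)/8.2 = 1.2927; z_E = (5.7 − 4.08)/1.17 = 1.3846; E_A = (1.2927 − 1.3846)/√2 = -0.0650.
Condition B: z_P = (70.4 − 63.9)/8.2 = 0.7927; z_E = (4.99 − 4.08)/1.17 = 0.7778; E_B = (0.7927 − 0.7778)/√2 = 0.0105.
E_A − E_B = -0.0650 − 0.0105 = -0.0755 ≈ -0.08.

-0.08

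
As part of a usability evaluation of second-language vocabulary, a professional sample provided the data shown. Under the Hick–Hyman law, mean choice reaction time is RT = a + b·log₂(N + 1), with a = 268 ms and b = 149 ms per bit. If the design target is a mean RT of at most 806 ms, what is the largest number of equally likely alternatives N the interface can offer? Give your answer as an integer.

Set 268 + 149·log₂(N + 1) ≤ 806.
log₂(N + 1) ≤ (806 − 268) / 149 = 3.6107.
N + 1 ≤ 2^3.6107 = 12.2160.
N ≤ 11.2160, so the largest integer N is 11.

11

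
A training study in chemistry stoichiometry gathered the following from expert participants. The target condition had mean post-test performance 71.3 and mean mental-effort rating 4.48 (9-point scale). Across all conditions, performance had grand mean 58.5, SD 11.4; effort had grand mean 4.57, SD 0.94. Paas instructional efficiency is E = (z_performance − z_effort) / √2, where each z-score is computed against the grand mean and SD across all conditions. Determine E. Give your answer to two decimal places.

z_performance = (71.3 − 58.5) / 11.4 = 12.8000 / 11.4 = 1.1228.
z_effort = (4.48 − 4.57) / 0.94 = -0.0900 / 0.94 = -0.0957.
z_P − z_E = 1.1228 − (-0.0957) = 1.2185.
E = 1.2185 / √2 = 1.2185 / 1.41421 = 0.8616 ≈ 0.86.

0.86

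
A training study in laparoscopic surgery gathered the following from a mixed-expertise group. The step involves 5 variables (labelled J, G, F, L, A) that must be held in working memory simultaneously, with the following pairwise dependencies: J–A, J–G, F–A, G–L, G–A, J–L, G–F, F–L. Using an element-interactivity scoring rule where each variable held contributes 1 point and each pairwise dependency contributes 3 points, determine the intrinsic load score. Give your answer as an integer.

29

Count of variables held simultaneously: 5.
Count of pairwise dependencies listed: 8.
Element contribution: 5 × 1 = 5.
Interaction contribution: 8 × 3 = 24.
Intrinsic load = 5 + 24 = 29.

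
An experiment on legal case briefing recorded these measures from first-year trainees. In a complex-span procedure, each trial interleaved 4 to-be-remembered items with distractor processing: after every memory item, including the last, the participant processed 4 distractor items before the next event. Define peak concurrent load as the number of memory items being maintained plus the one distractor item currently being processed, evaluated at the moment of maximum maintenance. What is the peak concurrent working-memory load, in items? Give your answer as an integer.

Maintenance is greatest during the distractor(s) after memory item 4: all 4 memory items are being held.
One distractor item is concurrently being processed.
Peak concurrent load = 4 + 1 = 5 items.

5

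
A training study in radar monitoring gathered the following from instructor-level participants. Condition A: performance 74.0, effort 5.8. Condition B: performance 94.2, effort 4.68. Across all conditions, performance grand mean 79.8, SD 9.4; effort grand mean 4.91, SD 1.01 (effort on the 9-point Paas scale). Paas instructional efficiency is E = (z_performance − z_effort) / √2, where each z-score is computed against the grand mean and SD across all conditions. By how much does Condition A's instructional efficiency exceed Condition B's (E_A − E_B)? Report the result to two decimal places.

Condition A: z_P = (74.0 − 79.8)/9.4 = -0.6170; z_E = (5.8 − 4.91)/1.01 = 0.8812; E_A = (-0.6170 − 0.8812)/√2 = -1.0594.
Condition B: z_P = (94.2 − 79.8)/9.4 = 1.5319; z_E = (4.68 − 4.91)/1.01 = -0.2277; E_B = (1.5319 − (-0.2277))/√2 = 1.2442.
E_A − E_B = -1.0594 − 1.2442 = -2.3036 ≈ -2.30.

-2.30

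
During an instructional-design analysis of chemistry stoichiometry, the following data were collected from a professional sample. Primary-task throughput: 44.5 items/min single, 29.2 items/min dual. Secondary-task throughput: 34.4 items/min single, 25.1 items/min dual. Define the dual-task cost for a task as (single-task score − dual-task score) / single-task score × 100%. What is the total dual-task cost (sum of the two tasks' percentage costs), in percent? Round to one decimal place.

Primary cost = (44.5 − 29.2) / 44.5 × 100% = 34.3820%.
Secondary cost = (34.4 − 25.1) / 34.4 × 100% = 27.0349%.
Total = 34.3820% + 27.0349% = 61.4169% ≈ 61.4%.

61.4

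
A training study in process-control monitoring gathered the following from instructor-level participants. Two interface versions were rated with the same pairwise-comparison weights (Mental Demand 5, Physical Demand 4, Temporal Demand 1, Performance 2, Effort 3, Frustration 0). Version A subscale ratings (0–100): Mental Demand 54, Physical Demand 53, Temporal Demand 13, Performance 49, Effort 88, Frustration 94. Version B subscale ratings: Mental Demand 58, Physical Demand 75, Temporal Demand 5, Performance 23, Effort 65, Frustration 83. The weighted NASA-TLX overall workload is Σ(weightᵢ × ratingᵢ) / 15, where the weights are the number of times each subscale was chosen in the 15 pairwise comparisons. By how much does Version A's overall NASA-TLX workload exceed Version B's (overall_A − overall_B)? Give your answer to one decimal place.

Version A weighted sum = 5·54 + 4·53 + 1·13 + 2·49 + 3·88 + 0·94 = 270 + 212 + 13 + 98 + 264 + 0 = 857; overall_A = 857/15 = 57.1333.
Version B weighted sum = 5·58 + 4·75 + 1·5 + 2·23 + 3·65 + 0·83 = 290 + 300 + 5 + 46 + 195 + 0 = 836; overall_B = 836/15 = 55.7333.
Difference = 57.1333 − 55.7333 = 1.4000 ≈ 1.4.

1.4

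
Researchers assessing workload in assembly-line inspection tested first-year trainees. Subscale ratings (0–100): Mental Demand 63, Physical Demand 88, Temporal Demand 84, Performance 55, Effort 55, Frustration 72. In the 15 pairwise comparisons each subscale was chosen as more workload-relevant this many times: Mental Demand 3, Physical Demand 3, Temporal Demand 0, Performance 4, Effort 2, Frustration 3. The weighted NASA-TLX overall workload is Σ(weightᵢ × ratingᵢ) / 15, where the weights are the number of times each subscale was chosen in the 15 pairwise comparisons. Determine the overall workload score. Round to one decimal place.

66.6

The tallies are the weights (they sum to 15).
Weighted sum = 3·63 + 3·88 + 0·84 + 4·55 + 2·55 + 3·72
            = 189 + 264 + 0 + 220 + 110 + 216 = 999.
Overall workload = 999 / 15 = 66.6000 ≈ 66.6.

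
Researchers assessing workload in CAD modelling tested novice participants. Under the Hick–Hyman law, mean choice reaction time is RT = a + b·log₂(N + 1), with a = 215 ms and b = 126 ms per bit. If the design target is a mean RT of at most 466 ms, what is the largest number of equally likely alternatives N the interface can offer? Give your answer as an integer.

Set 215 + 126·log₂(N + 1) ≤ 466.
log₂(N + 1) ≤ (466 − 215) / 126 = 1.9921.
N + 1 ≤ 2^1.9921 = 3.9782.
N ≤ 2.9782, so the largest integer N is 2.

2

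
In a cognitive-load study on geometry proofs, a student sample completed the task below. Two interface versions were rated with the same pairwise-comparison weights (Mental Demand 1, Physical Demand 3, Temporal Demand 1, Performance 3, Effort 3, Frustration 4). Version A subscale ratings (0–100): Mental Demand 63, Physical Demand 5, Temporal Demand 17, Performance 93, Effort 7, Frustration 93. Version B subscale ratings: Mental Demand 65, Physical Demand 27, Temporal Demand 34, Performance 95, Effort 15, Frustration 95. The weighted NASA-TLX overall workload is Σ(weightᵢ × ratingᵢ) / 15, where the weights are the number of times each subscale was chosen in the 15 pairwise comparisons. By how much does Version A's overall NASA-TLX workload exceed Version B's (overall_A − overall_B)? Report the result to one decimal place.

Version A weighted sum = 1·63 + 3·5 + 1·17 + 3·93 + 3·7 + 4·93 = 63 + 15 + 17 + 279 + 21 + 372 = 767; overall_A = 767/15 = 51.1333.
Version B weighted sum = 1·65 + 3·27 + 1·34 + 3·95 + 3·15 + 4·95 = 65 + 81 + 34 + 285 + 45 + 380 = 890; overall_B = 890/15 = 59.3333.
Difference = 51.1333 − 59.3333 = -8.2000 ≈ -8.2.

-8.2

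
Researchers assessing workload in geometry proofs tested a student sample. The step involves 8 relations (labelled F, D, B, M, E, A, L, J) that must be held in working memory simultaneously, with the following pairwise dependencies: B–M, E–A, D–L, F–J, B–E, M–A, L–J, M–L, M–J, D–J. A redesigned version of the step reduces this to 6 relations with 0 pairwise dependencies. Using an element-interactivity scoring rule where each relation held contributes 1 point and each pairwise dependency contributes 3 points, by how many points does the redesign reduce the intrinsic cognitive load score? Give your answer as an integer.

32

Original: 8 × 1 + 10 × 3 = 8 + 30 = 38.
Redesigned: 6 × 1 + 0 × 3 = 6 + 0 = 6.
Reduction = 38 − 6 = 32.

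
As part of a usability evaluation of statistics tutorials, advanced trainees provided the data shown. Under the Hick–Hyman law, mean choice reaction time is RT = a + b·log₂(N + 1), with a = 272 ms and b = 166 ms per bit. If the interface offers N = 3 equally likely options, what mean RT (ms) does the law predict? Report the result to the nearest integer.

604

log₂(3 + 1) = log₂(4) = 2.0000.
RT = 272 + 166 × 2.0000 = 272 + 332.0000 = 604.0000 ms.
≈ 604 ms.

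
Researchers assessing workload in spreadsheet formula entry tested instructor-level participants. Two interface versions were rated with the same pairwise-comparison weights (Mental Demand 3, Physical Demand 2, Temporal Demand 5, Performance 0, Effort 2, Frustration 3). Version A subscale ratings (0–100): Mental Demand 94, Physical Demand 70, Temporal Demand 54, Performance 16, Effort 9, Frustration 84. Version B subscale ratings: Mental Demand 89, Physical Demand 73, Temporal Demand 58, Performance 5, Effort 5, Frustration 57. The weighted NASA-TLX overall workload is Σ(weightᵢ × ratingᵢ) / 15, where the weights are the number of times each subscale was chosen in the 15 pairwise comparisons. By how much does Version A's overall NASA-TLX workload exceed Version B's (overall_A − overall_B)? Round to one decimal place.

Version A weighted sum = 3·94 + 2·70 + 5·54 + 0·16 + 2·9 + 3·84 = 282 + 140 + 270 + 0 + 18 + 252 = 962; overall_A = 962/15 = 64.1333.
Version B weighted sum = 3·89 + 2·73 + 5·58 + 0·5 + 2·5 + 3·57 = 267 + 146 + 290 + 0 + 10 + 171 = 884; overall_B = 884/15 = 58.9333.
Difference = 64.1333 − 58.9333 = 5.2000 ≈ 5.2.

5.2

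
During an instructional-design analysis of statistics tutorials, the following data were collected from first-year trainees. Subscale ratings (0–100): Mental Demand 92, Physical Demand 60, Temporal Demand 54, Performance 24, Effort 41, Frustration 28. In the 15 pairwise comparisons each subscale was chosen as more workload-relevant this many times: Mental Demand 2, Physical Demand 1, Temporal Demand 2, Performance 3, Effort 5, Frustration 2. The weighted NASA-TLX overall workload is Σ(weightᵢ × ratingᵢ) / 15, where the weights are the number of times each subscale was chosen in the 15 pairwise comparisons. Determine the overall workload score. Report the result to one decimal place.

45.7

The tallies are the weights (they sum to 15).
Weighted sum = 2·92 + 1·60 + 2·54 + 3·24 + 5·41 + 2·28
            = 184 + 60 + 108 + 72 + 205 + 56 = 685.
Overall workload = 685 / 15 = 45.6667 ≈ 45.7.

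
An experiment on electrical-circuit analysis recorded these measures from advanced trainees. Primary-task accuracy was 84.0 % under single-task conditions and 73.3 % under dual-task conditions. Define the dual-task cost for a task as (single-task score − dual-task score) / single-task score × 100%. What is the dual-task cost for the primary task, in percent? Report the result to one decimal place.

Cost = (84.0 − 73.3) / 84.0 × 100%
     = 10.7000 / 84.0 × 100% = 12.7381%.
≈ 12.7%.

12.7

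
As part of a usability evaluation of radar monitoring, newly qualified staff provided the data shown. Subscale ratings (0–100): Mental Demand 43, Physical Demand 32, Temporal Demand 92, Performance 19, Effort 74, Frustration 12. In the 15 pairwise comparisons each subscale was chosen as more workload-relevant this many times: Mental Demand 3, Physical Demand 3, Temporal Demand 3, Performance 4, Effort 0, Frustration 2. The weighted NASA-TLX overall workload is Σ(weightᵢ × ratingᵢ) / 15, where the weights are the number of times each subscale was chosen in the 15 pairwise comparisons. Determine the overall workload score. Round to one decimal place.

40.1

The tallies are the weights (they sum to 15).
Weighted sum = 3·43 + 3·32 + 3·92 + 4·19 + 0·74 + 2·12
            = 129 + 96 + 276 + 76 + 0 + 24 = 601.
Overall workload = 601 / 15 = 40.0667 ≈ 40.1.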